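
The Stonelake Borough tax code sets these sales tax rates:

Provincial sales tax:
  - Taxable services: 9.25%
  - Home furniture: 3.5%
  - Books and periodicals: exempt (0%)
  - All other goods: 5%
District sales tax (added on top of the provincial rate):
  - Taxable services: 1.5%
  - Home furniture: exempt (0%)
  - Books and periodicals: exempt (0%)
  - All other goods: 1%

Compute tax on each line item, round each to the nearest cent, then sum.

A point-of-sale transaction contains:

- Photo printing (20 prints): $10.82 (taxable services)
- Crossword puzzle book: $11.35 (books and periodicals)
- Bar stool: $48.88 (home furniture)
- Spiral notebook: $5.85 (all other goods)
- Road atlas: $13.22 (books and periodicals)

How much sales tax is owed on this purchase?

$3.22

Photo printing (20 prints) $10.82: taxable services → 9.25% + 1.5% district = 10.75% → $1.16
Crossword puzzle book $11.35: books and periodicals → 0% + 0% district = 0% → $0.00
Bar stool $48.88: home furniture → 3.5% + 0% district = 3.5% → $1.71
Spiral notebook $5.85: all other goods → 5% + 1% district = 6% → $0.35
Road atlas $13.22: books and periodicals → 0% + 0% district = 0% → $0.00
Total tax = $1.16 + $1.71 + $0.35 = $3.22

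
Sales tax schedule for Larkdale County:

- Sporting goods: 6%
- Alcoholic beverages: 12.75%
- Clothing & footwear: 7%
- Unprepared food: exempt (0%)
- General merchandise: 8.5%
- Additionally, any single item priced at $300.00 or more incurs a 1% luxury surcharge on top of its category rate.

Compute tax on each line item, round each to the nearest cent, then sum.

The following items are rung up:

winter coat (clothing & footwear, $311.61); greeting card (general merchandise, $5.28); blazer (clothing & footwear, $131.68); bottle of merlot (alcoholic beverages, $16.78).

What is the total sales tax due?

$36.74

Winter coat $311.61: clothing & footwear → 7% + 1% surcharge = 8% → $24.93
Greeting card $5.28: general merchandise → 8.5% → $0.45
Blazer $131.68: clothing & footwear → 7% → $9.22
Bottle of merlot $16.78: alcoholic beverages → 12.75% → $2.14
Total tax = $24.93 + $0.45 + $9.22 + $2.14 = $36.74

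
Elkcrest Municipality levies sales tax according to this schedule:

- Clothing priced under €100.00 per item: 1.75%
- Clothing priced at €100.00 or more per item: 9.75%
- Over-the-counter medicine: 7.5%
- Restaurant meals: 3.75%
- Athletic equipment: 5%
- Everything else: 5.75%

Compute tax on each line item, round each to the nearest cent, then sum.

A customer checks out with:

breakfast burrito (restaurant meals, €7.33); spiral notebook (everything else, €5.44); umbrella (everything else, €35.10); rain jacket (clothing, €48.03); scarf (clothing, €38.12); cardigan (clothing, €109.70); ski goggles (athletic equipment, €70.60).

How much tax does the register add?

Breakfast burrito €7.33: restaurant meals → 3.75% → €0.27
Spiral notebook €5.44: everything else → 5.75% → €0.31
Umbrella €35.10: everything else → 5.75% → €2.02
Rain jacket €48.03: clothing, under €100.00 → 1.75% → €0.84
Scarf €38.12: clothing, under €100.00 → 1.75% → €0.67
Cardigan €109.70: clothing, €100.00 or more → 9.75% → €10.70
Ski goggles €70.60: athletic equipment → 5% → €3.53
Total tax = €0.27 + €0.31 + €2.02 + €0.84 + €0.67 + €10.70 + €3.53 = €18.34

€18.34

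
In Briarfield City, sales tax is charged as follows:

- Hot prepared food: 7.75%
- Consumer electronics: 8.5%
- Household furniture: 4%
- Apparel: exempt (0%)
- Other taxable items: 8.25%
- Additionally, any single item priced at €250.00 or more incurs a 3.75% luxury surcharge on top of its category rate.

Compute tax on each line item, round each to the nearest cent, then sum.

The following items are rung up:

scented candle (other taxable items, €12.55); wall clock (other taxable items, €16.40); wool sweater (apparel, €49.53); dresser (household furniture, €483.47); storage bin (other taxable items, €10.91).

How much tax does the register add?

Scented candle €12.55: other taxable items → 8.25% → €1.04
Wall clock €16.40: other taxable items → 8.25% → €1.35
Wool sweater €49.53: apparel → 0% → €0.00
Dresser €483.47: household furniture → 4% + 3.75% surcharge = 7.75% → €37.47
Storage bin €10.91: other taxable items → 8.25% → €0.90
Total tax = €1.04 + €1.35 + €37.47 + €0.90 = €40.76

€40.76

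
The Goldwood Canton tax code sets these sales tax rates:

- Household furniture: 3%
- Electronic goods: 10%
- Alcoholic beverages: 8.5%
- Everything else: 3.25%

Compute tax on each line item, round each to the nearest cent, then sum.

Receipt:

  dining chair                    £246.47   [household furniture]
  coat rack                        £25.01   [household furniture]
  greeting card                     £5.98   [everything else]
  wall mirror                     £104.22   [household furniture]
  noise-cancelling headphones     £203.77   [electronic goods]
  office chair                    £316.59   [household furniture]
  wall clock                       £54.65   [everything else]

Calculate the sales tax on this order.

Dining chair £246.47: household furniture → 3% → £7.39
Coat rack £25.01: household furniture → 3% → £0.75
Greeting card £5.98: everything else → 3.25% → £0.19
Wall mirror £104.22: household furniture → 3% → £3.13
Noise-cancelling headphones £203.77: electronic goods → 10% → £20.38
Office chair £316.59: household furniture → 3% → £9.50
Wall clock £54.65: everything else → 3.25% → £1.78
Total tax = £7.39 + £0.75 + £0.19 + £3.13 + £20.38 + £9.50 + £1.78 = £43.12

£43.12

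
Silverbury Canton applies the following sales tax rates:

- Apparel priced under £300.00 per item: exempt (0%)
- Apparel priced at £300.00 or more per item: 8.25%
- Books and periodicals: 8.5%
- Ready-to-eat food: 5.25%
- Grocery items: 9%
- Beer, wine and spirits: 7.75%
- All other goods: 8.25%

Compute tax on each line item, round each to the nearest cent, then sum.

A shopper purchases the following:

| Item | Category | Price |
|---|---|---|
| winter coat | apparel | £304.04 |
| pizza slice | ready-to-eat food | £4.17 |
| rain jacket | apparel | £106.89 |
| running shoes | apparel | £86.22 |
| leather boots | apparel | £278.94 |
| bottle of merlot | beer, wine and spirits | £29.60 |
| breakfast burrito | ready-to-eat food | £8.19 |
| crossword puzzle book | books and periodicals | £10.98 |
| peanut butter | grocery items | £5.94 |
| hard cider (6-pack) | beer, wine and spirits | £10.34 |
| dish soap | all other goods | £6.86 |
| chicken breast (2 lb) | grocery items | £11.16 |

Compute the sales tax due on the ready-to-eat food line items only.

£0.65

Pizza slice £4.17: ready-to-eat food → 5.25% → £0.22
Breakfast burrito £8.19: ready-to-eat food → 5.25% → £0.43
Tax on ready-to-eat food = £0.22 + £0.43 = £0.65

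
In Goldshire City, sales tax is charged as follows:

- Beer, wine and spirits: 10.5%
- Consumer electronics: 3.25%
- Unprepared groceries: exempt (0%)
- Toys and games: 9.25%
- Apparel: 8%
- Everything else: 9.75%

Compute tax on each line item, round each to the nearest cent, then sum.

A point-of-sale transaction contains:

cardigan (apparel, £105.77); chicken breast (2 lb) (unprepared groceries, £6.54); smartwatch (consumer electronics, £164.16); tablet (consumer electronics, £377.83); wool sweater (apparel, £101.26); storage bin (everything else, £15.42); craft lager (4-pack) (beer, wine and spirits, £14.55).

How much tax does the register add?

Cardigan £105.77: apparel → 8% → £8.46
Chicken breast (2 lb) £6.54: unprepared groceries → 0% → £0.00
Smartwatch £164.16: consumer electronics → 3.25% → £5.34
Tablet £377.83: consumer electronics → 3.25% → £12.28
Wool sweater £101.26: apparel → 8% → £8.10
Storage bin £15.42: everything else → 9.75% → £1.50
Craft lager (4-pack) £14.55: beer, wine and spirits → 10.5% → £1.53
Total tax = £8.46 + £5.34 + £12.28 + £8.10 + £1.50 + £1.53 = £37.21

£37.21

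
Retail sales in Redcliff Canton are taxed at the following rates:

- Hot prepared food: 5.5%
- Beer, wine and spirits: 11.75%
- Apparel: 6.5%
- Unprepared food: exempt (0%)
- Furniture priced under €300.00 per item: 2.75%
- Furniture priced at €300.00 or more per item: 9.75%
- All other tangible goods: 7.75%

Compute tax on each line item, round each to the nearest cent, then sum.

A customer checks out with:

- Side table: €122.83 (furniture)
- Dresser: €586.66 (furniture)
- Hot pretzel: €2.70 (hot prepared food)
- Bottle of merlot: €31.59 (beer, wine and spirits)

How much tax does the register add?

Side table €122.83: furniture, under €300.00 → 2.75% → €3.38
Dresser €586.66: furniture, €300.00 or more → 9.75% → €57.20
Hot pretzel €2.70: hot prepared food → 5.5% → €0.15
Bottle of merlot €31.59: beer, wine and spirits → 11.75% → €3.71
Total tax = €3.38 + €57.20 + €0.15 + €3.71 = €64.44

€64.44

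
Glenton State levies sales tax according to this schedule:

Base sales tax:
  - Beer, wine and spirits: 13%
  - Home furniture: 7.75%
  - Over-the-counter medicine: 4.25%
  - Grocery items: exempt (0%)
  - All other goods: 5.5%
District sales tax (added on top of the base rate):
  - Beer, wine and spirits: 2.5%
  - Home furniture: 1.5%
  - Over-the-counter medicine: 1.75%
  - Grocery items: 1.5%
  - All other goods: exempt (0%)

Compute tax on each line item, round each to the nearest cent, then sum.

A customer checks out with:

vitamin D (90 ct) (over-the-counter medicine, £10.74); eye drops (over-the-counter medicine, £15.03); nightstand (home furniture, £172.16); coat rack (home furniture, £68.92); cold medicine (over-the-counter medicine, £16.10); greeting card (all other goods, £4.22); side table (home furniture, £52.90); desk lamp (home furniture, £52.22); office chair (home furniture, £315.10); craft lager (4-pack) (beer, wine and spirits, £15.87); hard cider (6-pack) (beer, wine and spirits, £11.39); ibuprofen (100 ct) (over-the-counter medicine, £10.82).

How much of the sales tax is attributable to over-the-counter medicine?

£3.16

Vitamin D (90 ct) £10.74: over-the-counter medicine → 4.25% + 1.75% district = 6% → £0.64
Eye drops £15.03: over-the-counter medicine → 4.25% + 1.75% district = 6% → £0.90
Cold medicine £16.10: over-the-counter medicine → 4.25% + 1.75% district = 6% → £0.97
Ibuprofen (100 ct) £10.82: over-the-counter medicine → 4.25% + 1.75% district = 6% → £0.65
Tax on over-the-counter medicine = £0.64 + £0.90 + £0.97 + £0.65 = £3.16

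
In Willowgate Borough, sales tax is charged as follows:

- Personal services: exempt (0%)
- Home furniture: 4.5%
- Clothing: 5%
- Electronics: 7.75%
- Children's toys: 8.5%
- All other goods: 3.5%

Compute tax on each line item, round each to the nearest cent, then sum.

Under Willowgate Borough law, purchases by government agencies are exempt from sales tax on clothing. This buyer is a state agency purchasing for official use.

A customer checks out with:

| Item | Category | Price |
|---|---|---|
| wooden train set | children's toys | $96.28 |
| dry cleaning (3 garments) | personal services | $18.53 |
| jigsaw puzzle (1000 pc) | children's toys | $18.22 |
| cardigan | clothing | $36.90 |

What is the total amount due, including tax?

$179.66

Wooden train set $96.28: children's toys → 8.5% → $8.18
Dry cleaning (3 garments) $18.53: personal services → 0% → $0.00
Jigsaw puzzle (1000 pc) $18.22: children's toys → 8.5% → $1.55
Cardigan $36.90: clothing, buyer-exempt → 0% → $0.00
Subtotal = $169.93; tax = $9.73; total due = $179.66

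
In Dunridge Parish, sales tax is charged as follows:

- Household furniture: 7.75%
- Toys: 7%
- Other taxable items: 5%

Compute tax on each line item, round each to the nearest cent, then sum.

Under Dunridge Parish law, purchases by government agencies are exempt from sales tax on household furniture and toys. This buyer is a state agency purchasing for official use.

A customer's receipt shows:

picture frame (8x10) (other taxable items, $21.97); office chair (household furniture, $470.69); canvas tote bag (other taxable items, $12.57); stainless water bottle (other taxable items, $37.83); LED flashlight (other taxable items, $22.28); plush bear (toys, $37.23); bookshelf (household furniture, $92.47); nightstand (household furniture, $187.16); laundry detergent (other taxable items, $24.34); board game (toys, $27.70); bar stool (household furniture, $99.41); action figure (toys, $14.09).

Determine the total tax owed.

$5.95

Picture frame (8x10) $21.97: other taxable items → 5% → $1.10
Office chair $470.69: household furniture, buyer-exempt → 0% → $0.00
Canvas tote bag $12.57: other taxable items → 5% → $0.63
Stainless water bottle $37.83: other taxable items → 5% → $1.89
LED flashlight $22.28: other taxable items → 5% → $1.11
Plush bear $37.23: toys, buyer-exempt → 0% → $0.00
Bookshelf $92.47: household furniture, buyer-exempt → 0% → $0.00
Nightstand $187.16: household furniture, buyer-exempt → 0% → $0.00
Laundry detergent $24.34: other taxable items → 5% → $1.22
Board game $27.70: toys, buyer-exempt → 0% → $0.00
Bar stool $99.41: household furniture, buyer-exempt → 0% → $0.00
Action figure $14.09: toys, buyer-exempt → 0% → $0.00
Total tax = $1.10 + $0.63 + $1.89 + $1.11 + $1.22 = $5.95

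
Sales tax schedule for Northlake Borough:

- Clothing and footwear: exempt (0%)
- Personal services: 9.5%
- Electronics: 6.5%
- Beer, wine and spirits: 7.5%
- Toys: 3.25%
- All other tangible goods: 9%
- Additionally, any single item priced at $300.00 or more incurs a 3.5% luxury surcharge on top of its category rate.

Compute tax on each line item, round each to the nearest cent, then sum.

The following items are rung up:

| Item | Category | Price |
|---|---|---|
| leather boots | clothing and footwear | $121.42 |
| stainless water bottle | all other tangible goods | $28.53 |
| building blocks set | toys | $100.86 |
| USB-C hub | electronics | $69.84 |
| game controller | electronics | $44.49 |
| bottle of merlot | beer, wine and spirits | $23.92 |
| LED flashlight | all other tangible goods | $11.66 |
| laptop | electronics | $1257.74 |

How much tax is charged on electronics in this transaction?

$133.20

USB-C hub $69.84: electronics → 6.5% → $4.54
Game controller $44.49: electronics → 6.5% → $2.89
Laptop $1257.74: electronics → 6.5% + 3.5% surcharge = 10% → $125.77
Tax on electronics = $4.54 + $2.89 + $125.77 = $133.20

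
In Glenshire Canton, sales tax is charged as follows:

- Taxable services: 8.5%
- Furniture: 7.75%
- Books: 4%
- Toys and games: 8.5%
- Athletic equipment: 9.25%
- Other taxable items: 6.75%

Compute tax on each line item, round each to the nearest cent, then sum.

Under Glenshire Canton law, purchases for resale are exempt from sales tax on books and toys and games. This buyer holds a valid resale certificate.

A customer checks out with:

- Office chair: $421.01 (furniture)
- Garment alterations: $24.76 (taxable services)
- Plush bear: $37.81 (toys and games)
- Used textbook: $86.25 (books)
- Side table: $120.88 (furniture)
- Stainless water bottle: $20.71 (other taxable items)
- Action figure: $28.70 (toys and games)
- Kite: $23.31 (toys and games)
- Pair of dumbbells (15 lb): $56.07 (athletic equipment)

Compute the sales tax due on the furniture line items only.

Office chair $421.01: furniture → 7.75% → $32.63
Side table $120.88: furniture → 7.75% → $9.37
Tax on furniture = $32.63 + $9.37 = $42.00

$42.00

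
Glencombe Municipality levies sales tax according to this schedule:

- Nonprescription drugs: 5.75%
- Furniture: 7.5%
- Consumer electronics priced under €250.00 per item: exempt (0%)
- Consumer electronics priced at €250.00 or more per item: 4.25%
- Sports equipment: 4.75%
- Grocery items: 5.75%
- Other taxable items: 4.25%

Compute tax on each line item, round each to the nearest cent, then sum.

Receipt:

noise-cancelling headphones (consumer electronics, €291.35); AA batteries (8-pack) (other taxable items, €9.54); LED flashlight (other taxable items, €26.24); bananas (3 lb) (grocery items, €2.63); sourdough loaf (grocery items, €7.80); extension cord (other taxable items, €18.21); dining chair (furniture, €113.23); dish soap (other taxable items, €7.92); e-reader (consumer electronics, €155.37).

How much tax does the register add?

Noise-cancelling headphones €291.35: consumer electronics, €250.00 or more → 4.25% → €12.38
AA batteries (8-pack) €9.54: other taxable items → 4.25% → €0.41
LED flashlight €26.24: other taxable items → 4.25% → €1.12
Bananas (3 lb) €2.63: grocery items → 5.75% → €0.15
Sourdough loaf €7.80: grocery items → 5.75% → €0.45
Extension cord €18.21: other taxable items → 4.25% → €0.77
Dining chair €113.23: furniture → 7.5% → €8.49
Dish soap €7.92: other taxable items → 4.25% → €0.34
E-reader €155.37: consumer electronics, under €250.00 → 0% → €0.00
Total tax = €12.38 + €0.41 + €1.12 + €0.15 + €0.45 + €0.77 + €8.49 + €0.34 = €24.11

€24.11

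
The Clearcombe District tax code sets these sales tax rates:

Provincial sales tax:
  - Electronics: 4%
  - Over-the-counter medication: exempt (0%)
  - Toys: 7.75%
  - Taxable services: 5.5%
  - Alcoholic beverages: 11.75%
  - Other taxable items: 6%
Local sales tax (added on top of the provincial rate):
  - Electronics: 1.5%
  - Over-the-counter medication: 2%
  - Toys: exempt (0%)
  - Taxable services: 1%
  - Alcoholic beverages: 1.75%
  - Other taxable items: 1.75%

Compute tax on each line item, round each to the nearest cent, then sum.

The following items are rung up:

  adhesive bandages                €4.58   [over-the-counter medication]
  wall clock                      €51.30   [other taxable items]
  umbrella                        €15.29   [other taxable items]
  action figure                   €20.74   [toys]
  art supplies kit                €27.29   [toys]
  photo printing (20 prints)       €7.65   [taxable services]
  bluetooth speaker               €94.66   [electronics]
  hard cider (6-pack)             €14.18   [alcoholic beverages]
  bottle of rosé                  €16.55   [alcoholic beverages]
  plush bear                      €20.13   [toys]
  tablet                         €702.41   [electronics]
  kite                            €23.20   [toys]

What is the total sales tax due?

Adhesive bandages €4.58: over-the-counter medication → 0% + 2% local = 2% → €0.09
Wall clock €51.30: other taxable items → 6% + 1.75% local = 7.75% → €3.98
Umbrella €15.29: other taxable items → 6% + 1.75% local = 7.75% → €1.18
Action figure €20.74: toys → 7.75% + 0% local = 7.75% → €1.61
Art supplies kit €27.29: toys → 7.75% + 0% local = 7.75% → €2.11
Photo printing (20 prints) €7.65: taxable services → 5.5% + 1% local = 6.5% → €0.50
Bluetooth speaker €94.66: electronics → 4% + 1.5% local = 5.5% → €5.21
Hard cider (6-pack) €14.18: alcoholic beverages → 11.75% + 1.75% local = 13.5% → €1.91
Bottle of rosé €16.55: alcoholic beverages → 11.75% + 1.75% local = 13.5% → €2.23
Plush bear €20.13: toys → 7.75% + 0% local = 7.75% → €1.56
Tablet €702.41: electronics → 4% + 1.5% local = 5.5% → €38.63
Kite €23.20: toys → 7.75% + 0% local = 7.75% → €1.80
Total tax = €0.09 + €3.98 + €1.18 + €1.61 + €2.11 + €0.50 + €5.21 + €1.91 + €2.23 + €1.56 + €38.63 + €1.80 = €60.81

€60.81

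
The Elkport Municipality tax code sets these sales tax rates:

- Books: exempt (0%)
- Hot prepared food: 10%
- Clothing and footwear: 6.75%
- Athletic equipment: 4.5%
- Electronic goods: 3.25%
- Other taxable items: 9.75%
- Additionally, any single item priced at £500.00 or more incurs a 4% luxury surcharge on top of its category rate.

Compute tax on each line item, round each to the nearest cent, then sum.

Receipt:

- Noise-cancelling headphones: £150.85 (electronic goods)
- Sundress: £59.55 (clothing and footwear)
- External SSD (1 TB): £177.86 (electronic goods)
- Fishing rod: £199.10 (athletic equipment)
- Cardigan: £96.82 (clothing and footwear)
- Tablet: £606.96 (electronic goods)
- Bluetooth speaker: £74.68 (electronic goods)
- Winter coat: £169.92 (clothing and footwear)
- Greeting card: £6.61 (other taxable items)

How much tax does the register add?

£88.74

Noise-cancelling headphones £150.85: electronic goods → 3.25% → £4.90
Sundress £59.55: clothing and footwear → 6.75% → £4.02
External SSD (1 TB) £177.86: electronic goods → 3.25% → £5.78
Fishing rod £199.10: athletic equipment → 4.5% → £8.96
Cardigan £96.82: clothing and footwear → 6.75% → £6.54
Tablet £606.96: electronic goods → 3.25% + 4% surcharge = 7.25% → £44.00
Bluetooth speaker £74.68: electronic goods → 3.25% → £2.43
Winter coat £169.92: clothing and footwear → 6.75% → £11.47
Greeting card £6.61: other taxable items → 9.75% → £0.64
Total tax = £4.90 + £4.02 + £5.78 + £8.96 + £6.54 + £44.00 + £2.43 + £11.47 + £0.64 = £88.74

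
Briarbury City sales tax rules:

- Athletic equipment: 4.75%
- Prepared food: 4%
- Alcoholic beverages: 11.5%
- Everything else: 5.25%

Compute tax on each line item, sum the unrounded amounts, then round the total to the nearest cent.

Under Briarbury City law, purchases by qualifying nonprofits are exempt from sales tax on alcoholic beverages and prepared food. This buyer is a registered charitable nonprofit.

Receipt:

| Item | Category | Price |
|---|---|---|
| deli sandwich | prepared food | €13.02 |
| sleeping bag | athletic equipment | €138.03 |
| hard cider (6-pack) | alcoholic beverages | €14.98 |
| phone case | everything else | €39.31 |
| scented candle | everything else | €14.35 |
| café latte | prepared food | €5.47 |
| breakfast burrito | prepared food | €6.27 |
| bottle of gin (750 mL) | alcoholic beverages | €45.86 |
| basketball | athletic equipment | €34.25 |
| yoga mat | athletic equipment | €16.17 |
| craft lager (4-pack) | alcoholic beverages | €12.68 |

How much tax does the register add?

€11.77

Deli sandwich €13.02: prepared food, buyer-exempt → 0% → €0.00
Sleeping bag €138.03: athletic equipment → 4.75% → €6.556425
Hard cider (6-pack) €14.98: alcoholic beverages, buyer-exempt → 0% → €0.00
Phone case €39.31: everything else → 5.25% → €2.063775
Scented candle €14.35: everything else → 5.25% → €0.753375
Café latte €5.47: prepared food, buyer-exempt → 0% → €0.00
Breakfast burrito €6.27: prepared food, buyer-exempt → 0% → €0.00
Bottle of gin (750 mL) €45.86: alcoholic beverages, buyer-exempt → 0% → €0.00
Basketball €34.25: athletic equipment → 4.75% → €1.626875
Yoga mat €16.17: athletic equipment → 4.75% → €0.768075
Craft lager (4-pack) €12.68: alcoholic beverages, buyer-exempt → 0% → €0.00
Unrounded tax sum = €11.768525 → €11.77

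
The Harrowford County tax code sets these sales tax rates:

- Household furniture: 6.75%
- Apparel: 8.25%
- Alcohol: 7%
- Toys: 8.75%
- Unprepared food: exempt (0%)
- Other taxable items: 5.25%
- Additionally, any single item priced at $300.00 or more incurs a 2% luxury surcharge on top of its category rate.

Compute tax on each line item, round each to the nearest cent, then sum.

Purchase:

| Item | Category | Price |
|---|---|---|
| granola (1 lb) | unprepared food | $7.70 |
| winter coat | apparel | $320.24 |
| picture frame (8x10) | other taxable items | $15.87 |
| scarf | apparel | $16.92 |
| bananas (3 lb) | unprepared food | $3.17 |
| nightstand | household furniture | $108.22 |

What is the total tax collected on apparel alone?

Winter coat $320.24: apparel → 8.25% + 2% surcharge = 10.25% → $32.82
Scarf $16.92: apparel → 8.25% → $1.40
Tax on apparel = $32.82 + $1.40 = $34.22

$34.22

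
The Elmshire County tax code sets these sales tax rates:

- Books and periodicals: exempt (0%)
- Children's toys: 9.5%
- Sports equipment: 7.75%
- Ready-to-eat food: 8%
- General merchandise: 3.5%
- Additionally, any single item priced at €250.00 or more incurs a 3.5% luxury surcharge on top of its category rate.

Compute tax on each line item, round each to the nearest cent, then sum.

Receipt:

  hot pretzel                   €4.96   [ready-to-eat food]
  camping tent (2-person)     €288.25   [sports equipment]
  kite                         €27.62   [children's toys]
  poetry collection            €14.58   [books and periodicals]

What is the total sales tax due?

€35.45

Hot pretzel €4.96: ready-to-eat food → 8% → €0.40
Camping tent (2-person) €288.25: sports equipment → 7.75% + 3.5% surcharge = 11.25% → €32.43
Kite €27.62: children's toys → 9.5% → €2.62
Poetry collection €14.58: books and periodicals → 0% → €0.00
Total tax = €0.40 + €32.43 + €2.62 = €35.45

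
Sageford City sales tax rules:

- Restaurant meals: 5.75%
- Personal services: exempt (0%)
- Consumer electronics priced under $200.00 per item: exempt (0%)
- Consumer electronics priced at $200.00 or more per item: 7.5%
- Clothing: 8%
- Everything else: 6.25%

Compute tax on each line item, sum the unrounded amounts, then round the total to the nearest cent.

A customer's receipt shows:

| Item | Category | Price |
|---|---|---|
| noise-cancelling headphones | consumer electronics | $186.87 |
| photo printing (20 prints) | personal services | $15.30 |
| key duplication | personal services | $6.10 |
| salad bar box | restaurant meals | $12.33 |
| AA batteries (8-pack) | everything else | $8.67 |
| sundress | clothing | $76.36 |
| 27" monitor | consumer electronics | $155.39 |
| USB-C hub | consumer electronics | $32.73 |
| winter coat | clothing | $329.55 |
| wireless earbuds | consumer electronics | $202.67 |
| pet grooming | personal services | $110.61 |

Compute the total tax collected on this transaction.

Noise-cancelling headphones $186.87: consumer electronics, under $200.00 → 0% → $0.00
Photo printing (20 prints) $15.30: personal services → 0% → $0.00
Key duplication $6.10: personal services → 0% → $0.00
Salad bar box $12.33: restaurant meals → 5.75% → $0.708975
AA batteries (8-pack) $8.67: everything else → 6.25% → $0.541875
Sundress $76.36: clothing → 8% → $6.1088
27" monitor $155.39: consumer electronics, under $200.00 → 0% → $0.00
USB-C hub $32.73: consumer electronics, under $200.00 → 0% → $0.00
Winter coat $329.55: clothing → 8% → $26.364
Wireless earbuds $202.67: consumer electronics, $200.00 or more → 7.5% → $15.20025
Pet grooming $110.61: personal services → 0% → $0.00
Unrounded tax sum = $48.9239 → $48.92

$48.92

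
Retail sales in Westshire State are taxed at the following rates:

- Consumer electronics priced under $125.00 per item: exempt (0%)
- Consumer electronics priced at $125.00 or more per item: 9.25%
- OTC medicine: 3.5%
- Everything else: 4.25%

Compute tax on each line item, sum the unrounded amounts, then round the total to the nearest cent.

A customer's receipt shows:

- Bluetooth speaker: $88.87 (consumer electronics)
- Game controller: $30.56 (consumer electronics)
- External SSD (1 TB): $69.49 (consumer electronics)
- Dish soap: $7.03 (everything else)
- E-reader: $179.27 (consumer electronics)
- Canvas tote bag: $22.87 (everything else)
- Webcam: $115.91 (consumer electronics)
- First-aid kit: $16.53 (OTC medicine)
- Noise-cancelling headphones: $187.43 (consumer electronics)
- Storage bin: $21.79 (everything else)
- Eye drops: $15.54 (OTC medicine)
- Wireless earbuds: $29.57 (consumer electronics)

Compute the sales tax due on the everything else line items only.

$2.20

Dish soap $7.03: everything else → 4.25% → $0.298775
Canvas tote bag $22.87: everything else → 4.25% → $0.971975
Storage bin $21.79: everything else → 4.25% → $0.926075
Tax on everything else: unrounded sum = $2.196825 → $2.20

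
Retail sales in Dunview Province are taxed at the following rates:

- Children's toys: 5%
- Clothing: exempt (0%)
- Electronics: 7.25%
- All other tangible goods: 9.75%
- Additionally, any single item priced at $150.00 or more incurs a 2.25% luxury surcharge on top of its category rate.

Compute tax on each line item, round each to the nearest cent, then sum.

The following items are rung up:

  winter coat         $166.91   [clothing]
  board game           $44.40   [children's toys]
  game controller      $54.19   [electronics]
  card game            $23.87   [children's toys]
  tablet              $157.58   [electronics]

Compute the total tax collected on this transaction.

$26.07

Winter coat $166.91: clothing → 0% + 2.25% surcharge = 2.25% → $3.76
Board game $44.40: children's toys → 5% → $2.22
Game controller $54.19: electronics → 7.25% → $3.93
Card game $23.87: children's toys → 5% → $1.19
Tablet $157.58: electronics → 7.25% + 2.25% surcharge = 9.5% → $14.97
Total tax = $3.76 + $2.22 + $3.93 + $1.19 + $14.97 = $26.07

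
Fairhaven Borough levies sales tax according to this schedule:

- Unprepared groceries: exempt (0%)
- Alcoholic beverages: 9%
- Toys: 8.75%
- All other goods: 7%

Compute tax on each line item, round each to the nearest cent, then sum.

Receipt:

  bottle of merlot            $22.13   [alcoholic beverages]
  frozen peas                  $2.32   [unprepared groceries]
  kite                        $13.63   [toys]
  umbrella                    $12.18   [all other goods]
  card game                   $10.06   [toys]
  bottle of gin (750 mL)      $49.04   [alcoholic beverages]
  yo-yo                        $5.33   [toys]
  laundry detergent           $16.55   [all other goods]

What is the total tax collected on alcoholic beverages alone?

$6.40

Bottle of merlot $22.13: alcoholic beverages → 9% → $1.99
Bottle of gin (750 mL) $49.04: alcoholic beverages → 9% → $4.41
Tax on alcoholic beverages = $1.99 + $4.41 = $6.40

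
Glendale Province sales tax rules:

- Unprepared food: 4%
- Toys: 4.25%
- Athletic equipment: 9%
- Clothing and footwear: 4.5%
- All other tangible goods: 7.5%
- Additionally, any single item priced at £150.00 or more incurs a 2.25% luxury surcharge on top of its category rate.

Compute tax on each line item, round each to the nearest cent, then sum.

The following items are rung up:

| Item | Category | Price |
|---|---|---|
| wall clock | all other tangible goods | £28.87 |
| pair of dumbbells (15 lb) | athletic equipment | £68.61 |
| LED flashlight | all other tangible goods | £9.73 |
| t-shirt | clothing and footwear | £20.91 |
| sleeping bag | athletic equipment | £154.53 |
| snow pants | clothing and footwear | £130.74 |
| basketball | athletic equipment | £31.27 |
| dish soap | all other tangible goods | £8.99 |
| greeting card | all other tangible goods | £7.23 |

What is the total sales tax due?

£37.29

Wall clock £28.87: all other tangible goods → 7.5% → £2.17
Pair of dumbbells (15 lb) £68.61: athletic equipment → 9% → £6.17
LED flashlight £9.73: all other tangible goods → 7.5% → £0.73
T-shirt £20.91: clothing and footwear → 4.5% → £0.94
Sleeping bag £154.53: athletic equipment → 9% + 2.25% surcharge = 11.25% → £17.38
Snow pants £130.74: clothing and footwear → 4.5% → £5.88
Basketball £31.27: athletic equipment → 9% → £2.81
Dish soap £8.99: all other tangible goods → 7.5% → £0.67
Greeting card £7.23: all other tangible goods → 7.5% → £0.54
Total tax = £2.17 + £6.17 + £0.73 + £0.94 + £17.38 + £5.88 + £2.81 + £0.67 + £0.54 = £37.29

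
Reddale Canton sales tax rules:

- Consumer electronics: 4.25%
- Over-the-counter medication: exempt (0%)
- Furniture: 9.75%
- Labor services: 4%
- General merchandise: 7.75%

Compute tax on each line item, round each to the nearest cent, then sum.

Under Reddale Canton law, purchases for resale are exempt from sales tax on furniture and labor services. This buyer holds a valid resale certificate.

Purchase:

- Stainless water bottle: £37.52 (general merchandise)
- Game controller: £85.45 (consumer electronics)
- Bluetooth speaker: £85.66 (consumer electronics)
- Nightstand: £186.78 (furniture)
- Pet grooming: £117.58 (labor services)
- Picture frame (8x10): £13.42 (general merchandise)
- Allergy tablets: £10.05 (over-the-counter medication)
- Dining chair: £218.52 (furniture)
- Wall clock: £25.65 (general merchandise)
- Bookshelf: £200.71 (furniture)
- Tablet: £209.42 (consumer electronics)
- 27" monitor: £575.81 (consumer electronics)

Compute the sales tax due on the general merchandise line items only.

£5.94

Stainless water bottle £37.52: general merchandise → 7.75% → £2.91
Picture frame (8x10) £13.42: general merchandise → 7.75% → £1.04
Wall clock £25.65: general merchandise → 7.75% → £1.99
Tax on general merchandise = £2.91 + £1.04 + £1.99 = £5.94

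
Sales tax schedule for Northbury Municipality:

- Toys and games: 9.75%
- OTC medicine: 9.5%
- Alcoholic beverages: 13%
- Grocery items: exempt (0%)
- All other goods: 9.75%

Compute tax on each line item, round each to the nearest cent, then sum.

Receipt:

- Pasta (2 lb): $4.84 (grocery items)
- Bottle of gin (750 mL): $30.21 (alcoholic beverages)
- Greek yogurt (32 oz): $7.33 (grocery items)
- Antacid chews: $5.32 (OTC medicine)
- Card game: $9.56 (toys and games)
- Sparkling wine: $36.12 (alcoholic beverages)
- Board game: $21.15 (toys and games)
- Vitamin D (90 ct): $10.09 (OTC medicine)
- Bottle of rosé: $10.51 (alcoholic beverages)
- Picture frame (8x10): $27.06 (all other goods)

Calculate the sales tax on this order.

$17.10

Pasta (2 lb) $4.84: grocery items → 0% → $0.00
Bottle of gin (750 mL) $30.21: alcoholic beverages → 13% → $3.93
Greek yogurt (32 oz) $7.33: grocery items → 0% → $0.00
Antacid chews $5.32: OTC medicine → 9.5% → $0.51
Card game $9.56: toys and games → 9.75% → $0.93
Sparkling wine $36.12: alcoholic beverages → 13% → $4.70
Board game $21.15: toys and games → 9.75% → $2.06
Vitamin D (90 ct) $10.09: OTC medicine → 9.5% → $0.96
Bottle of rosé $10.51: alcoholic beverages → 13% → $1.37
Picture frame (8x10) $27.06: all other goods → 9.75% → $2.64
Total tax = $3.93 + $0.51 + $0.93 + $4.70 + $2.06 + $0.96 + $1.37 + $2.64 = $17.10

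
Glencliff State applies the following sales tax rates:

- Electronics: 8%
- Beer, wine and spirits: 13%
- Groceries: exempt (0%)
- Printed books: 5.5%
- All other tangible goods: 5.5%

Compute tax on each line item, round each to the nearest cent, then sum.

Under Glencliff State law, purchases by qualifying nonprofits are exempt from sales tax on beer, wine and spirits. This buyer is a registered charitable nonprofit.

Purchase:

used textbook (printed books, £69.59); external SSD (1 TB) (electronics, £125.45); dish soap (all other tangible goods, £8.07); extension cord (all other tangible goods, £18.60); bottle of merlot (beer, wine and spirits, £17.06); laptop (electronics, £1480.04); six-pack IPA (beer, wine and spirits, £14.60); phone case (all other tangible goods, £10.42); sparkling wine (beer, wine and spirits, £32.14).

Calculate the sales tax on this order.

Used textbook £69.59: printed books → 5.5% → £3.83
External SSD (1 TB) £125.45: electronics → 8% → £10.04
Dish soap £8.07: all other tangible goods → 5.5% → £0.44
Extension cord £18.60: all other tangible goods → 5.5% → £1.02
Bottle of merlot £17.06: beer, wine and spirits, buyer-exempt → 0% → £0.00
Laptop £1480.04: electronics → 8% → £118.40
Six-pack IPA £14.60: beer, wine and spirits, buyer-exempt → 0% → £0.00
Phone case £10.42: all other tangible goods → 5.5% → £0.57
Sparkling wine £32.14: beer, wine and spirits, buyer-exempt → 0% → £0.00
Total tax = £3.83 + £10.04 + £0.44 + £1.02 + £118.40 + £0.57 = £134.30

£134.30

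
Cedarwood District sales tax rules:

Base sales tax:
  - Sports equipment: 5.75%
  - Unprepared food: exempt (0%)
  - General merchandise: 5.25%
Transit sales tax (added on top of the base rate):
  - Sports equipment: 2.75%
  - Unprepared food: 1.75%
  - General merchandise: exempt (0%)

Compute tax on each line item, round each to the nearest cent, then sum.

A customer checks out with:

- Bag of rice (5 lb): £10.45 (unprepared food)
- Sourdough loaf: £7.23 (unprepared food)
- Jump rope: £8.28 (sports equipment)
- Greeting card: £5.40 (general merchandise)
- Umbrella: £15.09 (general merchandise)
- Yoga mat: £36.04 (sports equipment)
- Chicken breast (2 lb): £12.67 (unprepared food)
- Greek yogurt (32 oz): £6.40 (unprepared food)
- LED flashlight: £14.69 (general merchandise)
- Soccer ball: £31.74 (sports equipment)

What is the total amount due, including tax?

Bag of rice (5 lb) £10.45: unprepared food → 0% + 1.75% transit = 1.75% → £0.18
Sourdough loaf £7.23: unprepared food → 0% + 1.75% transit = 1.75% → £0.13
Jump rope £8.28: sports equipment → 5.75% + 2.75% transit = 8.5% → £0.70
Greeting card £5.40: general merchandise → 5.25% + 0% transit = 5.25% → £0.28
Umbrella £15.09: general merchandise → 5.25% + 0% transit = 5.25% → £0.79
Yoga mat £36.04: sports equipment → 5.75% + 2.75% transit = 8.5% → £3.06
Chicken breast (2 lb) £12.67: unprepared food → 0% + 1.75% transit = 1.75% → £0.22
Greek yogurt (32 oz) £6.40: unprepared food → 0% + 1.75% transit = 1.75% → £0.11
LED flashlight £14.69: general merchandise → 5.25% + 0% transit = 5.25% → £0.77
Soccer ball £31.74: sports equipment → 5.75% + 2.75% transit = 8.5% → £2.70
Subtotal = £147.99; tax = £8.94; total due = £156.93

£156.93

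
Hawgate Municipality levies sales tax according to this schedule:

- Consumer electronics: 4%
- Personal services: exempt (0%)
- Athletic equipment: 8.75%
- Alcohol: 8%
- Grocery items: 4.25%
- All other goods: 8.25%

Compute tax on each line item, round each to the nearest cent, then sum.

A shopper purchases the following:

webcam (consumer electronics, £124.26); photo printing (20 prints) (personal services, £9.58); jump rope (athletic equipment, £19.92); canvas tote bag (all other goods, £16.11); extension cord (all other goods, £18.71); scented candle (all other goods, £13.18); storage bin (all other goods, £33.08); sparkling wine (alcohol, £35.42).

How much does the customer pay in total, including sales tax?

£286.49

Webcam £124.26: consumer electronics → 4% → £4.97
Photo printing (20 prints) £9.58: personal services → 0% → £0.00
Jump rope £19.92: athletic equipment → 8.75% → £1.74
Canvas tote bag £16.11: all other goods → 8.25% → £1.33
Extension cord £18.71: all other goods → 8.25% → £1.54
Scented candle £13.18: all other goods → 8.25% → £1.09
Storage bin £33.08: all other goods → 8.25% → £2.73
Sparkling wine £35.42: alcohol → 8% → £2.83
Subtotal = £270.26; tax = £16.23; total due = £286.49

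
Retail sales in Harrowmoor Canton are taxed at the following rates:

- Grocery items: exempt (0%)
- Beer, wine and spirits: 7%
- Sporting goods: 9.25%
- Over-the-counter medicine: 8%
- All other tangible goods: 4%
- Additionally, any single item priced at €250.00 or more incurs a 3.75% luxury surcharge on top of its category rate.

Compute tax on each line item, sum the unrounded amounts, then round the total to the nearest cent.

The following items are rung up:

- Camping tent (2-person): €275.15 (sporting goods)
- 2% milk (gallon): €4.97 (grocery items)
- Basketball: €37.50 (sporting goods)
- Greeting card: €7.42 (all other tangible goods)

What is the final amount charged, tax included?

€364.58

Camping tent (2-person) €275.15: sporting goods → 9.25% + 3.75% surcharge = 13% → €35.7695
2% milk (gallon) €4.97: grocery items → 0% → €0.00
Basketball €37.50: sporting goods → 9.25% → €3.46875
Greeting card €7.42: all other tangible goods → 4% → €0.2968
Subtotal = €325.04; unrounded tax = €39.53505 → €39.54; total due = €364.58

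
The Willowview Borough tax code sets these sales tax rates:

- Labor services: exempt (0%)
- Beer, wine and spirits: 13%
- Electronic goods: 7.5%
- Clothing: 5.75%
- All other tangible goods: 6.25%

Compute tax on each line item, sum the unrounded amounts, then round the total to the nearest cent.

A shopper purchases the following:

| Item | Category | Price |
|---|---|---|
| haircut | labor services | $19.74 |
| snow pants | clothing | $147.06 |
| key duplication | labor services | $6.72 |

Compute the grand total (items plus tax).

$181.98

Haircut $19.74: labor services → 0% → $0.00
Snow pants $147.06: clothing → 5.75% → $8.45595
Key duplication $6.72: labor services → 0% → $0.00
Subtotal = $173.52; unrounded tax = $8.45595 → $8.46; total due = $181.98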